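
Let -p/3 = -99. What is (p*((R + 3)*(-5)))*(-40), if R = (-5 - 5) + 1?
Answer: -356400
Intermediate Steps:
p = 297 (p = -3*(-99) = 297)
R = -9 (R = -10 + 1 = -9)
(p*((R + 3)*(-5)))*(-40) = (297*((-9 + 3)*(-5)))*(-40) = (297*(-6*(-5)))*(-40) = (297*30)*(-40) = 8910*(-40) = -356400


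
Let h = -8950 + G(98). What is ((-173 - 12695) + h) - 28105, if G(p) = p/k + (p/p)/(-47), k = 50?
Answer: -58657247/1175 ≈ -49921.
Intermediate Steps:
G(p) = -1/47 + p/50 (G(p) = p/50 + (p/p)/(-47) = p*(1/50) + 1*(-1/47) = p/50 - 1/47 = -1/47 + p/50)
h = -10513972/1175 (h = -8950 + (-1/47 + (1/50)*98) = -8950 + (-1/47 + 49/25) = -8950 + 2278/1175 = -10513972/1175 ≈ -8948.1)
((-173 - 12695) + h) - 28105 = ((-173 - 12695) - 10513972/1175) - 28105 = (-12868 - 10513972/1175) - 28105 = -25633872/1175 - 28105 = -58657247/1175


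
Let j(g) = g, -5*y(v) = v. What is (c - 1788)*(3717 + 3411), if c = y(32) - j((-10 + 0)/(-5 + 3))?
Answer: -64130616/5 ≈ -1.2826e+7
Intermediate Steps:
y(v) = -v/5
c = -57/5 (c = -1/5*32 - (-10 + 0)/(-5 + 3) = -32/5 - (-10)/(-2) = -32/5 - (-10)*(-1)/2 = -32/5 - 1*5 = -32/5 - 5 = -57/5 ≈ -11.400)
(c - 1788)*(3717 + 3411) = (-57/5 - 1788)*(3717 + 3411) = -8997/5*7128 = -64130616/5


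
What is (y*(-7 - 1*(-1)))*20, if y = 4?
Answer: -480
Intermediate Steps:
(y*(-7 - 1*(-1)))*20 = (4*(-7 - 1*(-1)))*20 = (4*(-7 + 1))*20 = (4*(-6))*20 = -24*20 = -480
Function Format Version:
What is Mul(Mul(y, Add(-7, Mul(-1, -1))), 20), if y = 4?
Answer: -480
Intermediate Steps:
Mul(Mul(y, Add(-7, Mul(-1, -1))), 20) = Mul(Mul(4, Add(-7, Mul(-1, -1))), 20) = Mul(Mul(4, Add(-7, 1)), 20) = Mul(Mul(4, -6), 20) = Mul(-24, 20) = -480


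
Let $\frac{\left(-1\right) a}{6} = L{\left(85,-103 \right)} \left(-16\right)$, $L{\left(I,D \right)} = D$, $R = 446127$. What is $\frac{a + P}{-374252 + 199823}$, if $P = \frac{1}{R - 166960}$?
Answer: $\frac{2760403295}{48694820643} \approx 0.056688$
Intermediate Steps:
$a = -9888$ ($a = - 6 \left(\left(-103\right) \left(-16\right)\right) = \left(-6\right) 1648 = -9888$)
$P = \frac{1}{279167}$ ($P = \frac{1}{446127 - 166960} = \frac{1}{279167} \approx 3.5821 \cdot 10^{-6}$)
$\frac{a + P}{-374252 + 199823} = \frac{-9888 + \frac{1}{279167}}{-374252 + 199823} = - \frac{2760403295}{279167 \left(-174429\right)} = \left(- \frac{2760403295}{279167}\right) \left(- \frac{1}{174429}\right) = \frac{2760403295}{48694820643}$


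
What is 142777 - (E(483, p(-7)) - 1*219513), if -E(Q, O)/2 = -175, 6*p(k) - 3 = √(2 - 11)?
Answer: 361940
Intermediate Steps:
p(k) = ½ + I/2 (p(k) = ½ + √(2 - 11)/6 = ½ + √(-9)/6 = ½ + (3*I)/6 = ½ + I/2)
E(Q, O) = 350 (E(Q, O) = -2*(-175) = 350)
142777 - (E(483, p(-7)) - 1*219513) = 142777 - (350 - 1*219513) = 142777 - (350 - 219513) = 142777 - 1*(-219163) = 142777 + 219163 = 361940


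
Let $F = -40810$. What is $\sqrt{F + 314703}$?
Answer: $\sqrt{273893} \approx 523.35$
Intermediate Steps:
$\sqrt{F + 314703} = \sqrt{-40810 + 314703} = \sqrt{273893}$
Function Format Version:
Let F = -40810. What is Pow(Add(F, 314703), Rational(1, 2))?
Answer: Pow(273893, Rational(1, 2)) ≈ 523.35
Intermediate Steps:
Pow(Add(F, 314703), Rational(1, 2)) = Pow(Add(-40810, 314703), Rational(1, 2)) = Pow(273893, Rational(1, 2))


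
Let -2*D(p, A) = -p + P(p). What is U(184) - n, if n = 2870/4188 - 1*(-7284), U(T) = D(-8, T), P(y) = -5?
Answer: -7628636/1047 ≈ -7286.2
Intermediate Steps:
D(p, A) = 5/2 + p/2 (D(p, A) = -(-p - 5)/2 = -(-5 - p)/2 = 5/2 + p/2)
U(T) = -3/2 (U(T) = 5/2 + (1/2)*(-8) = 5/2 - 4 = -3/2)
n = 15254131/2094 (n = 2870*(1/4188) + 7284 = 1435/2094 + 7284 = 15254131/2094 ≈ 7284.7)
U(184) - n = -3/2 - 1*15254131/2094 = -3/2 - 15254131/2094 = -7628636/1047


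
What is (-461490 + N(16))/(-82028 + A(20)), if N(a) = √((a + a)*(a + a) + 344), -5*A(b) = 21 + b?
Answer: 769150/136727 - 10*√38/136727 ≈ 5.6250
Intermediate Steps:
A(b) = -21/5 - b/5 (A(b) = -(21 + b)/5 = -21/5 - b/5)
N(a) = √(344 + 4*a²) (N(a) = √((2*a)*(2*a) + 344) = √(4*a² + 344) = √(344 + 4*a²))
(-461490 + N(16))/(-82028 + A(20)) = (-461490 + 2*√(86 + 16²))/(-82028 + (-21/5 - ⅕*20)) = (-461490 + 2*√(86 + 256))/(-82028 + (-21/5 - 4)) = (-461490 + 2*√342)/(-82028 - 41/5) = (-461490 + 2*(3*√38))/(-410181/5) = (-461490 + 6*√38)*(-5/410181) = 769150/136727 - 10*√38/136727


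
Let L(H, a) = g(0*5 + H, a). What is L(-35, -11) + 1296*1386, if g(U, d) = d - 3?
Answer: 1796242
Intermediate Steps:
g(U, d) = -3 + d
L(H, a) = -3 + a
L(-35, -11) + 1296*1386 = (-3 - 11) + 1296*1386 = -14 + 1796256 = 1796242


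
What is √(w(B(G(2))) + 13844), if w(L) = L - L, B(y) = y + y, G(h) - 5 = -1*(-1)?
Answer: 2*√3461 ≈ 117.66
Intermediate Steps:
G(h) = 6 (G(h) = 5 - 1*(-1) = 5 + 1 = 6)
B(y) = 2*y
w(L) = 0
√(w(B(G(2))) + 13844) = √(0 + 13844) = √13844 = 2*√3461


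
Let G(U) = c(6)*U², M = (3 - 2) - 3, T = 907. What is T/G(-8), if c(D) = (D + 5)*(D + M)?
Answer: 907/2816 ≈ 0.32209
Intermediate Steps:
M = -2 (M = 1 - 3 = -2)
c(D) = (-2 + D)*(5 + D) (c(D) = (D + 5)*(D - 2) = (5 + D)*(-2 + D) = (-2 + D)*(5 + D))
G(U) = 44*U² (G(U) = (-10 + 6² + 3*6)*U² = (-10 + 36 + 18)*U² = 44*U²)
T/G(-8) = 907/((44*(-8)²)) = 907/((44*64)) = 907/2816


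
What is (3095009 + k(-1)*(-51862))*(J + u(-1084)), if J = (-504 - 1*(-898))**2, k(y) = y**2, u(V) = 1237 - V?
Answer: 479469111879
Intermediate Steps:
J = 155236 (J = (-504 + 898)**2 = 394**2 = 155236)
(3095009 + k(-1)*(-51862))*(J + u(-1084)) = (3095009 + (-1)**2*(-51862))*(155236 + (1237 - 1*(-1084))) = (3095009 + 1*(-51862))*(155236 + (1237 + 1084)) = (3095009 - 51862)*(155236 + 2321) = 3043147*157557 = 479469111879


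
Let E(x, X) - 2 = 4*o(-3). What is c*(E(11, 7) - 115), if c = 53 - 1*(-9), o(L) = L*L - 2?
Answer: -5270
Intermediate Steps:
o(L) = -2 + L² (o(L) = L² - 2 = -2 + L²)
c = 62 (c = 53 + 9 = 62)
E(x, X) = 30 (E(x, X) = 2 + 4*(-2 + (-3)²) = 2 + 4*(-2 + 9) = 2 + 4*7 = 2 + 28 = 30)
c*(E(11, 7) - 115) = 62*(30 - 115) = 62*(-85) = -5270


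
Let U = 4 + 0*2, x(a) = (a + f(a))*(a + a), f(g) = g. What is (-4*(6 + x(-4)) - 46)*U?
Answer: -1304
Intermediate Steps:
x(a) = 4*a**2 (x(a) = (a + a)*(a + a) = (2*a)*(2*a) = 4*a**2)
U = 4 (U = 4 + 0 = 4)
(-4*(6 + x(-4)) - 46)*U = (-4*(6 + 4*(-4)**2) - 46)*4 = (-4*(6 + 4*16) - 46)*4 = (-4*(6 + 64) - 46)*4 = (-4*70 - 46)*4 = (-280 - 46)*4 = -326*4 = -1304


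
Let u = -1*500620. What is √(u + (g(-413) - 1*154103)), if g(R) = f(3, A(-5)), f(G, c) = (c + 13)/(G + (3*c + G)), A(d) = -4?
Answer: I*√2618898/2 ≈ 809.15*I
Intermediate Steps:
u = -500620
f(G, c) = (13 + c)/(2*G + 3*c) (f(G, c) = (13 + c)/(G + (G + 3*c)) = (13 + c)/(2*G + 3*c))
g(R) = -3/2 (g(R) = (13 - 4)/(2*3 + 3*(-4)) = 9/(6 - 12) = 9/(-6) = -⅙*9 = -3/2)
√(u + (g(-413) - 1*154103)) = √(-500620 + (-3/2 - 1*154103)) = √(-500620 + (-3/2 - 154103)) = √(-500620 - 308209/2) = √(-1309449/2) = I*√2618898/2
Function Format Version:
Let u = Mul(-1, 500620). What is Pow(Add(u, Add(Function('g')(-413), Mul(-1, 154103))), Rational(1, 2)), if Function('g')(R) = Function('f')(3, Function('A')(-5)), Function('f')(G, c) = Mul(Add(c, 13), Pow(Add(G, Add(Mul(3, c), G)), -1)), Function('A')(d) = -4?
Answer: Mul(Rational(1, 2), I, Pow(2618898, Rational(1, 2))) ≈ Mul(809.15, I)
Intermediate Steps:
u = -500620
Function('f')(G, c) = Mul(Pow(Add(Mul(2, G), Mul(3, c)), -1), Add(13, c)) (Function('f')(G, c) = Mul(Add(13, c), Pow(Add(G, Add(G, Mul(3, c))), -1)) = Mul(Add(13, c), Pow(Add(Mul(2, G), Mul(3, c)), -1)) = Mul(Pow(Add(Mul(2, G), Mul(3, c)), -1), Add(13, c)))
Function('g')(R) = Rational(-3, 2) (Function('g')(R) = Mul(Pow(Add(Mul(2, 3), Mul(3, -4)), -1), Add(13, -4)) = Mul(Pow(Add(6, -12), -1), 9) = Mul(Pow(-6, -1), 9) = Mul(Rational(-1, 6), 9) = Rational(-3, 2))
Pow(Add(u, Add(Function('g')(-413), Mul(-1, 154103))), Rational(1, 2)) = Pow(Add(-500620, Add(Rational(-3, 2), Mul(-1, 154103))), Rational(1, 2)) = Pow(Add(-500620, Add(Rational(-3, 2), -154103)), Rational(1, 2)) = Pow(Add(-500620, Rational(-308209, 2)), Rational(1, 2)) = Pow(Rational(-1309449, 2), Rational(1, 2)) = Mul(Rational(1, 2), I, Pow(2618898, Rational(1, 2)))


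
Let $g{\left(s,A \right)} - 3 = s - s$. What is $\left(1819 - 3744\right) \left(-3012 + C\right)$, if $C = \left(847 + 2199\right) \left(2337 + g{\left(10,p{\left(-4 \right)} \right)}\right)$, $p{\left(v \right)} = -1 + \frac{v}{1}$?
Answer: $-13714908900$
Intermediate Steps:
$p{\left(v \right)} = -1 + v$ ($p{\left(v \right)} = -1 + v 1 = -1 + v$)
$g{\left(s,A \right)} = 3$ ($g{\left(s,A \right)} = 3 + \left(s - s\right) = 3 + 0 = 3$)
$C = 7127640$ ($C = \left(847 + 2199\right) \left(2337 + 3\right) = 3046 \cdot 2340 = 7127640$)
$\left(1819 - 3744\right) \left(-3012 + C\right) = \left(1819 - 3744\right) \left(-3012 + 7127640\right) = \left(-1925\right) 7124628 = -13714908900$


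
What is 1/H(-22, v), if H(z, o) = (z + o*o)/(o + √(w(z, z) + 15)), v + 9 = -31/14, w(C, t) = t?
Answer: -2198/20337 + 196*I*√7/20337 ≈ -0.10808 + 0.025499*I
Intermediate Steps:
v = -157/14 (v = -9 - 31/14 = -157/14 ≈ -11.214)
H(z, o) = (z + o²)/(o + √(15 + z)) (H(z, o) = (z + o*o)/(o + √(z + 15)) = (z + o²)/(o + √(15 + z)))
1/H(-22, v) = 1/((-22 + (-157/14)²)/(-157/14 + √(15 - 22))) = 1/((-22 + 24649/196)/(-157/14 + √(-7))) = 1/((20337/196)/(-157/14 + I*√7)) = 1/(20337/(196*(-157/14 + I*√7))) = -2198/20337 + 196*I*√7/20337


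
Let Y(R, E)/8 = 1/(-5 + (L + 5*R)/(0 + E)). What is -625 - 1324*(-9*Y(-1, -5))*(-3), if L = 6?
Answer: 706835/13 ≈ 54372.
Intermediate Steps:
Y(R, E) = 8/(-5 + (6 + 5*R)/E) (Y(R, E) = 8/(-5 + (6 + 5*R)/(0 + E)) = 8/(-5 + (6 + 5*R)/E))
-625 - 1324*(-9*Y(-1, -5))*(-3) = -625 - 1324*(-72*(-5)/(6 - 5*(-5) + 5*(-1)))*(-3) = -625 - 1324*(-72*(-5)/(6 + 25 - 5))*(-3) = -625 - 1324*(-72*(-5)/26)*(-3) = -625 - 1324*(-9*(-20/13))*(-3) = -625 - 238320*(-3)/13 = -625 - 1324*(-540/13) = -625 + 714960/13 = 706835/13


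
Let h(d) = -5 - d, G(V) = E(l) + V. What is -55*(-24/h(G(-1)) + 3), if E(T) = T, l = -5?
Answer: 1155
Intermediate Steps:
G(V) = -5 + V
-55*(-24/h(G(-1)) + 3) = -55*(-24/(-5 - (-5 - 1)) + 3) = -55*(-24/(-5 - 1*(-6)) + 3) = -55*(-24/(-5 + 6) + 3) = -55*(-24/1 + 3) = -55*(-24 + 3) = -55*(-21) = 1155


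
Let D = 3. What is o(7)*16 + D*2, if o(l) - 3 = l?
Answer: 166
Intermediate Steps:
o(l) = 3 + l
o(7)*16 + D*2 = (3 + 7)*16 + 3*2 = 10*16 + 6 = 160 + 6 = 166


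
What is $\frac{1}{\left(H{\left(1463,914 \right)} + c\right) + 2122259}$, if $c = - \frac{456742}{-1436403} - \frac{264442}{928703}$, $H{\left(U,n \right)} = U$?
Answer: $\frac{1333991775309}{2833027725375163598} \approx 4.7087 \cdot 10^{-7}$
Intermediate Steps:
$c = \frac{44332383500}{1333991775309}$ ($c = \left(-456742\right) \left(- \frac{1}{1436403}\right) - \frac{264442}{928703} = \frac{456742}{1436403} - \frac{264442}{928703} = \frac{44332383500}{1333991775309} \approx 0.033233$)
$\frac{1}{\left(H{\left(1463,914 \right)} + c\right) + 2122259} = \frac{1}{\left(1463 + \frac{44332383500}{1333991775309}\right) + 2122259} = \frac{1}{\frac{1951674299660567}{1333991775309} + 2122259} = \frac{1}{\frac{2833027725375163598}{1333991775309}} = \frac{1333991775309}{2833027725375163598}$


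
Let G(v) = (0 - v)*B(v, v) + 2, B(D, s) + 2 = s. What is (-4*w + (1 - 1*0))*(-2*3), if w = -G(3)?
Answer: 18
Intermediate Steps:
B(D, s) = -2 + s
G(v) = 2 - v*(-2 + v) (G(v) = (0 - v)*(-2 + v) + 2 = (-v)*(-2 + v) + 2 = -v*(-2 + v) + 2 = 2 - v*(-2 + v))
w = 1 (w = -(2 - 1*3*(-2 + 3)) = -(2 - 1*3*1) = -(2 - 3) = -1*(-1) = 1)
(-4*w + (1 - 1*0))*(-2*3) = (-4*1 + (1 - 1*0))*(-2*3) = (-4 + (1 + 0))*(-6) = (-4 + 1)*(-6) = -3*(-6) = 18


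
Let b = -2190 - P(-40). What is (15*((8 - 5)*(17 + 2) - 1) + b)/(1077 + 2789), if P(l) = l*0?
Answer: -675/1933 ≈ -0.34920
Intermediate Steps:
P(l) = 0
b = -2190 (b = -2190 - 1*0 = -2190 + 0 = -2190)
(15*((8 - 5)*(17 + 2) - 1) + b)/(1077 + 2789) = (15*((8 - 5)*(17 + 2) - 1) - 2190)/(1077 + 2789) = (15*(3*19 - 1) - 2190)/3866 = (15*(57 - 1) - 2190)*(1/3866) = (15*56 - 2190)*(1/3866) = (840 - 2190)*(1/3866) = -1350*1/3866 = -675/1933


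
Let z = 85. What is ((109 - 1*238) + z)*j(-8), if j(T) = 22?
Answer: -968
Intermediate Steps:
((109 - 1*238) + z)*j(-8) = ((109 - 1*238) + 85)*22 = ((109 - 238) + 85)*22 = (-129 + 85)*22 = -44*22 = -968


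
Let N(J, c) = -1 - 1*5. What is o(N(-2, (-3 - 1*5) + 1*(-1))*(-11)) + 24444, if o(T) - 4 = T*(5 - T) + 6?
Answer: 20428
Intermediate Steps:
N(J, c) = -6 (N(J, c) = -1 - 5 = -6)
o(T) = 10 + T*(5 - T) (o(T) = 4 + (T*(5 - T) + 6) = 4 + (6 + T*(5 - T)) = 10 + T*(5 - T))
o(N(-2, (-3 - 1*5) + 1*(-1))*(-11)) + 24444 = (10 - (-6*(-11))² + 5*(-6*(-11))) + 24444 = (10 - 1*66² + 5*66) + 24444 = (10 - 1*4356 + 330) + 24444 = (10 - 4356 + 330) + 24444 = -4016 + 24444 = 20428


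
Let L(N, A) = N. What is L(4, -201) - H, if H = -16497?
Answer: 16501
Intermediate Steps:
L(4, -201) - H = 4 - 1*(-16497) = 4 + 16497 = 16501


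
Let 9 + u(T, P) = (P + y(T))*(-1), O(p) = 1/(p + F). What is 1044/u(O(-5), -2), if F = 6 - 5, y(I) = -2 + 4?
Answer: -116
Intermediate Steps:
y(I) = 2
F = 1
O(p) = 1/(1 + p) (O(p) = 1/(p + 1) = 1/(1 + p))
u(T, P) = -11 - P (u(T, P) = -9 + (P + 2)*(-1) = -9 + (2 + P)*(-1) = -9 + (-2 - P) = -11 - P)
1044/u(O(-5), -2) = 1044/(-11 - 1*(-2)) = 1044/(-11 + 2) = 1044/(-9) = -⅑*1044 = -116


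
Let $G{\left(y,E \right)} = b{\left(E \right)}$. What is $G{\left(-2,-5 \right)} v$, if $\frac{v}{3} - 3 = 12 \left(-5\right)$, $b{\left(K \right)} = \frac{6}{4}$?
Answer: $- \frac{513}{2} \approx -256.5$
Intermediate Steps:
$b{\left(K \right)} = \frac{3}{2}$ ($b{\left(K \right)} = 6 \cdot \frac{1}{4} = \frac{3}{2}$)
$G{\left(y,E \right)} = \frac{3}{2}$
$v = -171$ ($v = 9 + 3 \cdot 12 \left(-5\right) = 9 + 3 \left(-60\right) = 9 - 180 = -171$)
$G{\left(-2,-5 \right)} v = \frac{3}{2} \left(-171\right) = - \frac{513}{2}$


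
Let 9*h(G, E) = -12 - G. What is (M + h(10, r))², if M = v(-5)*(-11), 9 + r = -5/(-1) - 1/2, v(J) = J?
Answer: 223729/81 ≈ 2762.1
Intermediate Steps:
r = -9/2 (r = -9 + (-5/(-1) - 1/2) = -9 + (-5*(-1) - 1*½) = -9 + (5 - ½) = -9 + 9/2 = -9/2 ≈ -4.5000)
h(G, E) = -4/3 - G/9 (h(G, E) = (-12 - G)/9 = -4/3 - G/9)
M = 55 (M = -5*(-11) = 55)
(M + h(10, r))² = (55 + (-4/3 - ⅑*10))² = (55 + (-4/3 - 10/9))² = (55 - 22/9)² = (473/9)² = 223729/81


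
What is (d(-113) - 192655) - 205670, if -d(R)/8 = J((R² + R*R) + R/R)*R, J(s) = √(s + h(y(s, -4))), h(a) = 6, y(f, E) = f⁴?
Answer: -398325 + 904*√25545 ≈ -2.5384e+5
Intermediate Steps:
J(s) = √(6 + s) (J(s) = √(s + 6) = √(6 + s))
d(R) = -8*R*√(7 + 2*R²) (d(R) = -8*√(6 + ((R² + R*R) + R/R))*R = -8*√(6 + ((R² + R²) + 1))*R = -8*√(6 + (2*R² + 1))*R = -8*√(6 + (1 + 2*R²))*R = -8*√(7 + 2*R²)*R = -8*R*√(7 + 2*R²))
(d(-113) - 192655) - 205670 = (-8*(-113)*√(7 + 2*(-113)²) - 192655) - 205670 = (-8*(-113)*√(7 + 2*12769) - 192655) - 205670 = (-8*(-113)*√(7 + 25538) - 192655) - 205670 = (-8*(-113)*√25545 - 192655) - 205670 = (904*√25545 - 192655) - 205670 = (-192655 + 904*√25545) - 205670 = -398325 + 904*√25545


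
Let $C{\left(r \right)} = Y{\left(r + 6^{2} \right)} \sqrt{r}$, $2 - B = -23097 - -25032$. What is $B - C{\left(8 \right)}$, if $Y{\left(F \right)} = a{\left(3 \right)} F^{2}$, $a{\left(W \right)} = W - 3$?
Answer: $-1933$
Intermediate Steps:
$a{\left(W \right)} = -3 + W$
$Y{\left(F \right)} = 0$ ($Y{\left(F \right)} = \left(-3 + 3\right) F^{2} = 0 F^{2} = 0$)
$B = -1933$ ($B = 2 - \left(-23097 - -25032\right) = 2 - \left(-23097 + 25032\right) = 2 - 1935 = -1933$)
$C{\left(r \right)} = 0$ ($C{\left(r \right)} = 0 \sqrt{r} = 0$)
$B - C{\left(8 \right)} = -1933 - 0 = -1933 + 0 = -1933$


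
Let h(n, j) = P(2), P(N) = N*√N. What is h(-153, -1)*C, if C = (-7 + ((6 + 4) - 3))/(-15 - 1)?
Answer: 0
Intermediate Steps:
P(N) = N^(3/2)
h(n, j) = 2*√2 (h(n, j) = 2^(3/2) = 2*√2)
C = 0 (C = (-7 + (10 - 3))/(-16) = (-7 + 7)*(-1/16) = 0*(-1/16) = 0)
h(-153, -1)*C = (2*√2)*0 = 0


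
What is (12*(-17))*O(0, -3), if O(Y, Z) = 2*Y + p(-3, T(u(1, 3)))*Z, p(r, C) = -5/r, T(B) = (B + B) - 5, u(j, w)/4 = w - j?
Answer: 1020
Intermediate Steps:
u(j, w) = -4*j + 4*w (u(j, w) = 4*(w - j) = -4*j + 4*w)
T(B) = -5 + 2*B (T(B) = 2*B - 5 = -5 + 2*B)
O(Y, Z) = 2*Y + 5*Z/3 (O(Y, Z) = 2*Y + (-5/(-3))*Z = 2*Y + (-5*(-1/3))*Z = 2*Y + 5*Z/3)
(12*(-17))*O(0, -3) = (12*(-17))*(2*0 + (5/3)*(-3)) = -204*(0 - 5) = -204*(-5) = 1020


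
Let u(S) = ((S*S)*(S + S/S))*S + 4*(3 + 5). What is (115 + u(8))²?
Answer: 22610025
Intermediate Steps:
u(S) = 32 + S³*(1 + S) (u(S) = (S²*(S + 1))*S + 4*8 = (S²*(1 + S))*S + 32 = S³*(1 + S) + 32 = 32 + S³*(1 + S))
(115 + u(8))² = (115 + (32 + 8³ + 8⁴))² = (115 + (32 + 512 + 4096))² = (115 + 4640)² = 4755² = 22610025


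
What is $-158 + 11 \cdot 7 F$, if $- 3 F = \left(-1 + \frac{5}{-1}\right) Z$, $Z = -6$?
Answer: $-1082$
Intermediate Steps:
$F = -12$ ($F = - \frac{\left(-1 + \frac{5}{-1}\right) \left(-6\right)}{3} = - \frac{\left(-1 + 5 \left(-1\right)\right) \left(-6\right)}{3} = - \frac{\left(-1 - 5\right) \left(-6\right)}{3} = - \frac{\left(-6\right) \left(-6\right)}{3} = \left(- \frac{1}{3}\right) 36 = -12$)
$-158 + 11 \cdot 7 F = -158 + 11 \cdot 7 \left(-12\right) = -158 + 77 \left(-12\right) = -158 - 924 = -1082$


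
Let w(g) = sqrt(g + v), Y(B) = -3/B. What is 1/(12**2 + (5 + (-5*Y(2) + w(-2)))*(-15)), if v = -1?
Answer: -58/3423 + 20*I*sqrt(3)/3423 ≈ -0.016944 + 0.01012*I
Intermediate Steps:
w(g) = sqrt(-1 + g) (w(g) = sqrt(g - 1) = sqrt(-1 + g))
1/(12**2 + (5 + (-5*Y(2) + w(-2)))*(-15)) = 1/(12**2 + (5 + (-(-15)/2 + sqrt(-1 - 2)))*(-15)) = 1/(144 + (5 + (-(-15)/2 + sqrt(-3)))*(-15)) = 1/(144 + (5 + (-5*(-3/2) + I*sqrt(3)))*(-15)) = 1/(144 + (5 + (15/2 + I*sqrt(3)))*(-15)) = 1/(144 + (25/2 + I*sqrt(3))*(-15)) = 1/(144 + (-375/2 - 15*I*sqrt(3))) = 1/(-87/2 - 15*I*sqrt(3))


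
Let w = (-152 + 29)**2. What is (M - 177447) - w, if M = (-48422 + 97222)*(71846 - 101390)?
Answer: -1441939776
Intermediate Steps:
M = -1441747200 (M = 48800*(-29544) = -1441747200)
w = 15129 (w = (-123)**2 = 15129)
(M - 177447) - w = (-1441747200 - 177447) - 1*15129 = -1441924647 - 15129 = -1441939776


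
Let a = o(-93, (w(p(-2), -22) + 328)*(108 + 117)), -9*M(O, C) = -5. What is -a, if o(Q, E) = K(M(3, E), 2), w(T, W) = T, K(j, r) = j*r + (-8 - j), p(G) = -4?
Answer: 67/9 ≈ 7.4444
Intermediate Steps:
M(O, C) = 5/9 (M(O, C) = -⅑*(-5) = 5/9)
K(j, r) = -8 - j + j*r
o(Q, E) = -67/9 (o(Q, E) = -8 - 1*5/9 + (5/9)*2 = -8 - 5/9 + 10/9 = -67/9)
a = -67/9 ≈ -7.4444
-a = -1*(-67/9) = 67/9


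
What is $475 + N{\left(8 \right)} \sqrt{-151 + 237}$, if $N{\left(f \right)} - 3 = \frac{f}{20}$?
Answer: $475 + \frac{17 \sqrt{86}}{5} \approx 506.53$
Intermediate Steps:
$N{\left(f \right)} = 3 + \frac{f}{20}$
$475 + N{\left(8 \right)} \sqrt{-151 + 237} = 475 + \left(3 + \frac{1}{20} \cdot 8\right) \sqrt{-151 + 237} = 475 + \left(3 + \frac{2}{5}\right) \sqrt{86} = 475 + \frac{17 \sqrt{86}}{5}$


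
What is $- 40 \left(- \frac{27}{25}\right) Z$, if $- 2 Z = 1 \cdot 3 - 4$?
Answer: $\frac{108}{5} \approx 21.6$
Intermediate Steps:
$Z = \frac{1}{2}$ ($Z = - \frac{1 \cdot 3 - 4}{2} = - \frac{3 - 4}{2} = \left(- \frac{1}{2}\right) \left(-1\right) = \frac{1}{2} \approx 0.5$)
$- 40 \left(- \frac{27}{25}\right) Z = - 40 \left(- \frac{27}{25}\right) \frac{1}{2} = - 40 \left(\left(-27\right) \frac{1}{25}\right) \frac{1}{2} = \left(-40\right) \left(- \frac{27}{25}\right) \frac{1}{2} = \frac{216}{5} \cdot \frac{1}{2} = \frac{108}{5}$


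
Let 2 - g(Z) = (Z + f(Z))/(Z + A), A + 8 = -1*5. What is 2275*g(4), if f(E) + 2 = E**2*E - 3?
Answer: 20475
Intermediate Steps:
f(E) = -5 + E**3 (f(E) = -2 + (E**2*E - 3) = -2 + (E**3 - 3) = -2 + (-3 + E**3) = -5 + E**3)
A = -13 (A = -8 - 1*5 = -8 - 5 = -13)
g(Z) = 2 - (-5 + Z + Z**3)/(-13 + Z) (g(Z) = 2 - (Z + (-5 + Z**3))/(Z - 13) = 2 - (-5 + Z + Z**3)/(-13 + Z))
2275*g(4) = 2275*((-21 + 4 - 1*4**3)/(-13 + 4)) = 2275*((-21 + 4 - 1*64)/(-9)) = 2275*(-(-21 + 4 - 64)/9) = 2275*(-1/9*(-81)) = 2275*9 = 20475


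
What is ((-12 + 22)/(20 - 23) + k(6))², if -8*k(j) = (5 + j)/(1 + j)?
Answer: 351649/28224 ≈ 12.459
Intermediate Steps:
k(j) = -(5 + j)/(8*(1 + j))
((-12 + 22)/(20 - 23) + k(6))² = ((-12 + 22)/(20 - 23) + (-5 - 1*6)/(8*(1 + 6)))² = (10/(-3) + (⅛)*(-5 - 6)/7)² = (10*(-⅓) + (⅛)*(⅐)*(-11))² = (-10/3 - 11/56)² = (-593/168)² = 351649/28224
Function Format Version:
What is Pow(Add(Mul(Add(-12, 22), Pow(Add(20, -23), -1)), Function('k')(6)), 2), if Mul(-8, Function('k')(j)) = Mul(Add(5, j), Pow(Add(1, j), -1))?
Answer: Rational(351649, 28224) ≈ 12.459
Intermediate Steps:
Function('k')(j) = Mul(Rational(-1, 8), Pow(Add(1, j), -1), Add(5, j)) (Function('k')(j) = Mul(Rational(-1, 8), Mul(Add(5, j), Pow(Add(1, j), -1))) = Mul(Rational(-1, 8), Mul(Pow(Add(1, j), -1), Add(5, j))) = Mul(Rational(-1, 8), Pow(Add(1, j), -1), Add(5, j)))
Pow(Add(Mul(Add(-12, 22), Pow(Add(20, -23), -1)), Function('k')(6)), 2) = Pow(Add(Mul(Add(-12, 22), Pow(Add(20, -23), -1)), Mul(Rational(1, 8), Pow(Add(1, 6), -1), Add(-5, Mul(-1, 6)))), 2) = Pow(Add(Mul(10, Pow(-3, -1)), Mul(Rational(1, 8), Pow(7, -1), Add(-5, -6))), 2) = Pow(Add(Mul(10, Rational(-1, 3)), Mul(Rational(1, 8), Rational(1, 7), -11)), 2) = Pow(Add(Rational(-10, 3), Rational(-11, 56)), 2) = Pow(Rational(-593, 168), 2) = Rational(351649, 28224)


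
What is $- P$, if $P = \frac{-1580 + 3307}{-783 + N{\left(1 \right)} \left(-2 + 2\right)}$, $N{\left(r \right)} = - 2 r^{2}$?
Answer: $\frac{1727}{783} \approx 2.2056$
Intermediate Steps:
$P = - \frac{1727}{783}$ ($P = \frac{-1580 + 3307}{-783 + - 2 \cdot 1^{2} \left(-2 + 2\right)} = \frac{1727}{-783 + \left(-2\right) 1 \cdot 0} = \frac{1727}{-783 - 0} = \frac{1727}{-783 + 0} = \frac{1727}{-783} = 1727 \left(- \frac{1}{783}\right) = - \frac{1727}{783} \approx -2.2056$)
$- P = \left(-1\right) \left(- \frac{1727}{783}\right) = \frac{1727}{783}$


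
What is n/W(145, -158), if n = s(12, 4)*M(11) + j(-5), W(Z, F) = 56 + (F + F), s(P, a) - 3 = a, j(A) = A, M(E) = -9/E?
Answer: 59/1430 ≈ 0.041259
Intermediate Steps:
s(P, a) = 3 + a
W(Z, F) = 56 + 2*F
n = -118/11 (n = (3 + 4)*(-9/11) - 5 = 7*(-9*1/11) - 5 = 7*(-9/11) - 5 = -63/11 - 5 = -118/11 ≈ -10.727)
n/W(145, -158) = -118/(11*(56 + 2*(-158))) = -118/(11*(56 - 316)) = -118/11/(-260) = -118/11*(-1/260) = 59/1430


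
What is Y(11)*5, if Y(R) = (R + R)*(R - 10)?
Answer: 110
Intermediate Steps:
Y(R) = 2*R*(-10 + R) (Y(R) = (2*R)*(-10 + R) = 2*R*(-10 + R))
Y(11)*5 = (2*11*(-10 + 11))*5 = (2*11*1)*5 = 22*5 = 110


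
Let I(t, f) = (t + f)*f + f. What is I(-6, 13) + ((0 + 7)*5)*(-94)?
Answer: -3186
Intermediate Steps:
I(t, f) = f + f*(f + t) (I(t, f) = (f + t)*f + f = f*(f + t) + f = f + f*(f + t))
I(-6, 13) + ((0 + 7)*5)*(-94) = 13*(1 + 13 - 6) + ((0 + 7)*5)*(-94) = 13*8 + (7*5)*(-94) = 104 + 35*(-94) = 104 - 3290 = -3186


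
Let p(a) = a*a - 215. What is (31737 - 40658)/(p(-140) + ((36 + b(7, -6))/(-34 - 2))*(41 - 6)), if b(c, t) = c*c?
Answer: -321156/694885 ≈ -0.46217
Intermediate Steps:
b(c, t) = c²
p(a) = -215 + a² (p(a) = a² - 215 = -215 + a²)
(31737 - 40658)/(p(-140) + ((36 + b(7, -6))/(-34 - 2))*(41 - 6)) = (31737 - 40658)/((-215 + (-140)²) + ((36 + 7²)/(-34 - 2))*(41 - 6)) = -8921/((-215 + 19600) + ((36 + 49)/(-36))*35) = -8921/(19385 + (85*(-1/36))*35) = -8921/(19385 - 85/36*35) = -8921/(19385 - 2975/36) = -8921/694885/36 = -8921*36/694885 = -321156/694885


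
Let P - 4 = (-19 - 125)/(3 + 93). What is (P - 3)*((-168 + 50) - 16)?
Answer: 67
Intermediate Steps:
P = 5/2 (P = 4 + (-19 - 125)/(3 + 93) = 4 - 144/96 = 4 - 144*1/96 = 4 - 3/2 = 5/2 ≈ 2.5000)
(P - 3)*((-168 + 50) - 16) = (5/2 - 3)*((-168 + 50) - 16) = -(-118 - 16)/2 = -1/2*(-134) = 67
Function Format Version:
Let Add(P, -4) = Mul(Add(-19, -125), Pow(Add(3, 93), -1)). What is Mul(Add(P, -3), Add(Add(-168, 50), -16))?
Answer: 67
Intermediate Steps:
P = Rational(5, 2) (P = Add(4, Mul(Add(-19, -125), Pow(Add(3, 93), -1))) = Add(4, Mul(-144, Pow(96, -1))) = Add(4, Mul(-144, Rational(1, 96))) = Add(4, Rational(-3, 2)) = Rational(5, 2) ≈ 2.5000)
Mul(Add(P, -3), Add(Add(-168, 50), -16)) = Mul(Add(Rational(5, 2), -3), Add(Add(-168, 50), -16)) = Mul(Rational(-1, 2), Add(-118, -16)) = Mul(Rational(-1, 2), -134) = 67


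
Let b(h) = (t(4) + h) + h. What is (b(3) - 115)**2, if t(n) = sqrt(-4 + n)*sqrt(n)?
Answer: 11881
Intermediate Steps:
t(n) = sqrt(n)*sqrt(-4 + n)
b(h) = 2*h (b(h) = (sqrt(4)*sqrt(-4 + 4) + h) + h = (2*sqrt(0) + h) + h = (2*0 + h) + h = (0 + h) + h = h + h = 2*h)
(b(3) - 115)**2 = (2*3 - 115)**2 = (6 - 115)**2 = (-109)**2 = 11881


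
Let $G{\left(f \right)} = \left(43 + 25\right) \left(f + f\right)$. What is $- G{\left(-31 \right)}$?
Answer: $4216$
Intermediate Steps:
$G{\left(f \right)} = 136 f$ ($G{\left(f \right)} = 68 \cdot 2 f = 136 f$)
$- G{\left(-31 \right)} = - 136 \left(-31\right) = \left(-1\right) \left(-4216\right) = 4216$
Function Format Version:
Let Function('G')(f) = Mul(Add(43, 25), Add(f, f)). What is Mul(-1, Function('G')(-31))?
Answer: 4216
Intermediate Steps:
Function('G')(f) = Mul(136, f) (Function('G')(f) = Mul(68, Mul(2, f)) = Mul(136, f))
Mul(-1, Function('G')(-31)) = Mul(-1, Mul(136, -31)) = Mul(-1, -4216) = 4216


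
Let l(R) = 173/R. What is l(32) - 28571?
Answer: -914099/32 ≈ -28566.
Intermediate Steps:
l(32) - 28571 = 173/32 - 28571 = -914099/32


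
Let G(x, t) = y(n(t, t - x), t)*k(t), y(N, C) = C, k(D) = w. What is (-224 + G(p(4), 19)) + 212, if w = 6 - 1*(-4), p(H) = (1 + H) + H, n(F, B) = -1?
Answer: 178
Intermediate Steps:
p(H) = 1 + 2*H
w = 10 (w = 6 + 4 = 10)
k(D) = 10
G(x, t) = 10*t (G(x, t) = t*10 = 10*t)
(-224 + G(p(4), 19)) + 212 = (-224 + 10*19) + 212 = (-224 + 190) + 212 = -34 + 212 = 178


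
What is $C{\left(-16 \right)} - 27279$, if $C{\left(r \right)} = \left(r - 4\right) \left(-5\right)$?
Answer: $-27179$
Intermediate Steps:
$C{\left(r \right)} = 20 - 5 r$ ($C{\left(r \right)} = \left(-4 + r\right) \left(-5\right) = 20 - 5 r$)
$C{\left(-16 \right)} - 27279 = \left(20 - -80\right) - 27279 = \left(20 + 80\right) - 27279 = 100 - 27279 = -27179$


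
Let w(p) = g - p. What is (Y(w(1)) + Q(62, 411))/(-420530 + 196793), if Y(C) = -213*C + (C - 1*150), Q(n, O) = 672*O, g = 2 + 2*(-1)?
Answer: -276254/223737 ≈ -1.2347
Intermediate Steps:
g = 0 (g = 2 - 2 = 0)
w(p) = -p (w(p) = 0 - p = -p)
Y(C) = -150 - 212*C (Y(C) = -213*C + (C - 150) = -213*C + (-150 + C) = -150 - 212*C)
(Y(w(1)) + Q(62, 411))/(-420530 + 196793) = ((-150 - (-212)) + 672*411)/(-420530 + 196793) = ((-150 - 212*(-1)) + 276192)/(-223737) = ((-150 + 212) + 276192)*(-1/223737) = (62 + 276192)*(-1/223737) = 276254*(-1/223737) = -276254/223737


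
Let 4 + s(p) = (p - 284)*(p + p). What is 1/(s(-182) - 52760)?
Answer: 1/116860 ≈ 8.5573e-6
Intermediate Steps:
s(p) = -4 + 2*p*(-284 + p) (s(p) = -4 + (p - 284)*(p + p) = -4 + (-284 + p)*(2*p) = -4 + 2*p*(-284 + p))
1/(s(-182) - 52760) = 1/((-4 - 568*(-182) + 2*(-182)²) - 52760) = 1/((-4 + 103376 + 2*33124) - 52760) = 1/((-4 + 103376 + 66248) - 52760) = 1/(169620 - 52760) = 1/116860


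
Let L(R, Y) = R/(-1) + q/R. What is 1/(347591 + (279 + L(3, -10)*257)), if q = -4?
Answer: 3/1040269 ≈ 2.8839e-6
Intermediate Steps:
L(R, Y) = -R - 4/R (L(R, Y) = R/(-1) - 4/R = R*(-1) - 4/R = -R - 4/R)
1/(347591 + (279 + L(3, -10)*257)) = 1/(347591 + (279 + (-1*3 - 4/3)*257)) = 1/(347591 + (279 + (-3 - 4*1/3)*257)) = 1/(347591 + (279 + (-3 - 4/3)*257)) = 1/(347591 + (279 - 13/3*257)) = 1/(347591 + (279 - 3341/3)) = 1/(347591 - 2504/3) = 1/(1040269/3) = 3/1040269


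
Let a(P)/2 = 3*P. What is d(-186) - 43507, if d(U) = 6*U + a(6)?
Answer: -44587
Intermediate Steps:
a(P) = 6*P (a(P) = 2*(3*P) = 6*P)
d(U) = 36 + 6*U (d(U) = 6*U + 6*6 = 6*U + 36 = 36 + 6*U)
d(-186) - 43507 = (36 + 6*(-186)) - 43507 = (36 - 1116) - 43507 = -1080 - 43507 = -44587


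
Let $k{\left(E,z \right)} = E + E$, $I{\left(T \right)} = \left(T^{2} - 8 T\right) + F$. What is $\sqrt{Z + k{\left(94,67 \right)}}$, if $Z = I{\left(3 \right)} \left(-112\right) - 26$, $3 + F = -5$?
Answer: $37 \sqrt{2} \approx 52.326$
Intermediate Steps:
$F = -8$ ($F = -3 - 5 = -8$)
$I{\left(T \right)} = -8 + T^{2} - 8 T$ ($I{\left(T \right)} = \left(T^{2} - 8 T\right) - 8 = -8 + T^{2} - 8 T$)
$k{\left(E,z \right)} = 2 E$
$Z = 2550$ ($Z = \left(-8 + 3^{2} - 24\right) \left(-112\right) - 26 = \left(-8 + 9 - 24\right) \left(-112\right) - 26 = \left(-23\right) \left(-112\right) - 26 = 2576 - 26 = 2550$)
$\sqrt{Z + k{\left(94,67 \right)}} = \sqrt{2550 + 2 \cdot 94} = \sqrt{2550 + 188} = \sqrt{2738} = 37 \sqrt{2}$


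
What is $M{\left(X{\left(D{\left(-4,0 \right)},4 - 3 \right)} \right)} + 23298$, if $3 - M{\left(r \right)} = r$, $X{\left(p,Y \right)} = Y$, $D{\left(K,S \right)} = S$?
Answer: $23300$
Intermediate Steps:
$M{\left(r \right)} = 3 - r$
$M{\left(X{\left(D{\left(-4,0 \right)},4 - 3 \right)} \right)} + 23298 = \left(3 - \left(4 - 3\right)\right) + 23298 = \left(3 - 1\right) + 23298 = 2 + 23298 = 23300$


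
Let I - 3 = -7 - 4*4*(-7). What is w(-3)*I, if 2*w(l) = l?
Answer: -162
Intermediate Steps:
I = 108 (I = 3 + (-7 - 4*4*(-7)) = 3 + (-7 - 16*(-7)) = 3 + (-7 + 112) = 3 + 105 = 108)
w(l) = l/2
w(-3)*I = ((½)*(-3))*108 = -3/2*108 = -162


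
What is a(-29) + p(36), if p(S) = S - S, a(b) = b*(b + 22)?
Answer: 203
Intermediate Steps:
a(b) = b*(22 + b)
p(S) = 0
a(-29) + p(36) = -29*(22 - 29) + 0 = -29*(-7) + 0 = 203 + 0 = 203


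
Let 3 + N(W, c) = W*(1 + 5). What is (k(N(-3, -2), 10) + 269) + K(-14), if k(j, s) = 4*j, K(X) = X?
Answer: 171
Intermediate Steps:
N(W, c) = -3 + 6*W (N(W, c) = -3 + W*(1 + 5) = -3 + W*6 = -3 + 6*W)
(k(N(-3, -2), 10) + 269) + K(-14) = (4*(-3 + 6*(-3)) + 269) - 14 = (4*(-3 - 18) + 269) - 14 = (4*(-21) + 269) - 14 = (-84 + 269) - 14 = 185 - 14 = 171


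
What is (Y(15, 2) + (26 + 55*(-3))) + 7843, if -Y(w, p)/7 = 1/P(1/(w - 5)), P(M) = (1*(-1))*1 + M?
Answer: 69406/9 ≈ 7711.8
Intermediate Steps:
P(M) = -1 + M (P(M) = -1*1 + M = -1 + M)
Y(w, p) = -7/(-1 + 1/(-5 + w)) (Y(w, p) = -7/(-1 + 1/(w - 5)) = -7/(-1 + 1/(-5 + w)))
(Y(15, 2) + (26 + 55*(-3))) + 7843 = (7*(-5 + 15)/(-6 + 15) + (26 + 55*(-3))) + 7843 = (7*10/9 + (26 - 165)) + 7843 = (7*(⅑)*10 - 139) + 7843 = (70/9 - 139) + 7843 = -1181/9 + 7843 = 69406/9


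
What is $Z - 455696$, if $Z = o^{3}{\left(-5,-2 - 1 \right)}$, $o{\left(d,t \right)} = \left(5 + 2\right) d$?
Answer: $-498571$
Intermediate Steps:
$o{\left(d,t \right)} = 7 d$
$Z = -42875$ ($Z = \left(7 \left(-5\right)\right)^{3} = \left(-35\right)^{3} = -42875$)
$Z - 455696 = -42875 - 455696 = -498571$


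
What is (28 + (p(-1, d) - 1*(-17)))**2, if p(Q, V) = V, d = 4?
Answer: 2401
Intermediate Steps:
(28 + (p(-1, d) - 1*(-17)))**2 = (28 + (4 - 1*(-17)))**2 = (28 + (4 + 17))**2 = (28 + 21)**2 = 49**2 = 2401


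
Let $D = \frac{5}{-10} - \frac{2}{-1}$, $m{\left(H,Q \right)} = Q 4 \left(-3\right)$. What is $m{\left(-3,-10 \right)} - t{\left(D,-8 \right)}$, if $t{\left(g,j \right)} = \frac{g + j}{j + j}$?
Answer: $\frac{3827}{32} \approx 119.59$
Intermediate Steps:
$m{\left(H,Q \right)} = - 12 Q$ ($m{\left(H,Q \right)} = 4 Q \left(-3\right) = - 12 Q$)
$D = \frac{3}{2}$ ($D = 5 \left(- \frac{1}{10}\right) - -2 = - \frac{1}{2} + 2 = \frac{3}{2} \approx 1.5$)
$t{\left(g,j \right)} = \frac{g + j}{2 j}$
$m{\left(-3,-10 \right)} - t{\left(D,-8 \right)} = \left(-12\right) \left(-10\right) - \frac{\frac{3}{2} - 8}{2 \left(-8\right)} = 120 - \frac{1}{2} \left(- \frac{1}{8}\right) \left(- \frac{13}{2}\right) = 120 - \frac{13}{32} = \frac{3827}{32}$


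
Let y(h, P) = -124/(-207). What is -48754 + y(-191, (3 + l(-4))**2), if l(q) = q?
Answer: -10091954/207 ≈ -48753.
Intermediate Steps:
y(h, P) = 124/207 (y(h, P) = -124*(-1/207) = 124/207)
-48754 + y(-191, (3 + l(-4))**2) = -48754 + 124/207 = -10091954/207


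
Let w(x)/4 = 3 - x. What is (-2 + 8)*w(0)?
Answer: 72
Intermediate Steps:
w(x) = 12 - 4*x (w(x) = 4*(3 - x) = 12 - 4*x)
(-2 + 8)*w(0) = (-2 + 8)*(12 - 4*0) = 6*(12 + 0) = 6*12 = 72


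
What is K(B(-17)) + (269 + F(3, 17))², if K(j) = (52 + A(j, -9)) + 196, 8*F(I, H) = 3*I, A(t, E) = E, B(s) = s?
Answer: 4685217/64 ≈ 73207.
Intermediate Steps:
F(I, H) = 3*I/8 (F(I, H) = (3*I)/8 = 3*I/8)
K(j) = 239 (K(j) = (52 - 9) + 196 = 43 + 196 = 239)
K(B(-17)) + (269 + F(3, 17))² = 239 + (269 + (3/8)*3)² = 239 + (269 + 9/8)² = 239 + (2161/8)² = 239 + 4669921/64 = 4685217/64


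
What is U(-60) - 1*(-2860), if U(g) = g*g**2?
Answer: -213140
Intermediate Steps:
U(g) = g**3
U(-60) - 1*(-2860) = (-60)**3 - 1*(-2860) = -216000 + 2860 = -213140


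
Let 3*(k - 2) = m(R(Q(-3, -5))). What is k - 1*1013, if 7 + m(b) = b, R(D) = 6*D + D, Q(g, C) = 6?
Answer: -2998/3 ≈ -999.33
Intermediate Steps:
R(D) = 7*D
m(b) = -7 + b
k = 41/3 (k = 2 + (-7 + 7*6)/3 = 2 + (-7 + 42)/3 = 2 + (⅓)*35 = 2 + 35/3 = 41/3 ≈ 13.667)
k - 1*1013 = 41/3 - 1*1013 = 41/3 - 1013 = -2998/3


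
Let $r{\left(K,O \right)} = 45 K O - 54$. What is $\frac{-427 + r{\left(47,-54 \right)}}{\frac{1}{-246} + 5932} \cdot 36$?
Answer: $- \frac{1015703496}{1459271} \approx -696.04$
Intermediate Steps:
$r{\left(K,O \right)} = -54 + 45 K O$ ($r{\left(K,O \right)} = 45 K O - 54 = -54 + 45 K O$)
$\frac{-427 + r{\left(47,-54 \right)}}{\frac{1}{-246} + 5932} \cdot 36 = \frac{-427 + \left(-54 + 45 \cdot 47 \left(-54\right)\right)}{\frac{1}{-246} + 5932} \cdot 36 = \frac{-427 - 114264}{- \frac{1}{246} + 5932} \cdot 36 = \frac{-427 - 114264}{\frac{1459271}{246}} \cdot 36 = \left(-114691\right) \frac{246}{1459271} \cdot 36 = \left(- \frac{28213986}{1459271}\right) 36 = - \frac{1015703496}{1459271}$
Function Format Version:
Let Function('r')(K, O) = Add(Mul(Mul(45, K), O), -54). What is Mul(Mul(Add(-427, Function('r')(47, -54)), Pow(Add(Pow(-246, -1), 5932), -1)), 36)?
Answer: Rational(-1015703496, 1459271) ≈ -696.04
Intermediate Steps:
Function('r')(K, O) = Add(-54, Mul(45, K, O)) (Function('r')(K, O) = Add(Mul(45, K, O), -54) = Add(-54, Mul(45, K, O)))
Mul(Mul(Add(-427, Function('r')(47, -54)), Pow(Add(Pow(-246, -1), 5932), -1)), 36) = Mul(Mul(Add(-427, Add(-54, Mul(45, 47, -54))), Pow(Add(Pow(-246, -1), 5932), -1)), 36) = Mul(Mul(Add(-427, Add(-54, -114210)), Pow(Add(Rational(-1, 246), 5932), -1)), 36) = Mul(Mul(Add(-427, -114264), Pow(Rational(1459271, 246), -1)), 36) = Mul(Mul(-114691, Rational(246, 1459271)), 36) = Mul(Rational(-28213986, 1459271), 36) = Rational(-1015703496, 1459271)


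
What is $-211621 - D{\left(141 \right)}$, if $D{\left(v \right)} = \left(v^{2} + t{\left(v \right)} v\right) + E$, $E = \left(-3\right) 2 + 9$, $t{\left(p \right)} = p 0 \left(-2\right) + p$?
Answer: $-251386$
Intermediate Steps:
$t{\left(p \right)} = p$ ($t{\left(p \right)} = p 0 + p = 0 + p = p$)
$E = 3$ ($E = -6 + 9 = 3$)
$D{\left(v \right)} = 3 + 2 v^{2}$ ($D{\left(v \right)} = \left(v^{2} + v v\right) + 3 = \left(v^{2} + v^{2}\right) + 3 = 2 v^{2} + 3 = 3 + 2 v^{2}$)
$-211621 - D{\left(141 \right)} = -211621 - \left(3 + 2 \cdot 141^{2}\right) = -211621 - \left(3 + 2 \cdot 19881\right) = -211621 - \left(3 + 39762\right) = -211621 - 39765 = -251386$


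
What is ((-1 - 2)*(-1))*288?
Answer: 864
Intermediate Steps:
((-1 - 2)*(-1))*288 = -3*(-1)*288 = 3*288 = 864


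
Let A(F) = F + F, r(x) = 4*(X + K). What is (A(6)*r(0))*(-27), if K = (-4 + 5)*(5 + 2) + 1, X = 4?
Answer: -15552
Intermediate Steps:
K = 8 (K = 1*7 + 1 = 7 + 1 = 8)
r(x) = 48 (r(x) = 4*(4 + 8) = 4*12 = 48)
A(F) = 2*F
(A(6)*r(0))*(-27) = ((2*6)*48)*(-27) = (12*48)*(-27) = 576*(-27) = -15552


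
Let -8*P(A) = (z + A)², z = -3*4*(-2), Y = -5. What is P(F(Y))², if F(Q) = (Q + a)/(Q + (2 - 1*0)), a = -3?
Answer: 640000/81 ≈ 7901.2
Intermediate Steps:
F(Q) = (-3 + Q)/(2 + Q) (F(Q) = (Q - 3)/(Q + (2 - 1*0)) = (-3 + Q)/(Q + (2 + 0)) = (-3 + Q)/(Q + 2) = (-3 + Q)/(2 + Q))
z = 24 (z = -12*(-2) = 24)
P(A) = -(24 + A)²/8
P(F(Y))² = (-(24 + (-3 - 5)/(2 - 5))²/8)² = (-(24 - 8/(-3))²/8)² = (-(24 - ⅓*(-8))²/8)² = (-(24 + 8/3)²/8)² = (-(80/3)²/8)² = (-⅛*6400/9)² = (-800/9)² = 640000/81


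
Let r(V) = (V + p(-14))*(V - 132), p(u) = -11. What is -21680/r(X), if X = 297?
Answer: -2168/4719 ≈ -0.45942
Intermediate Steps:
r(V) = (-132 + V)*(-11 + V) (r(V) = (V - 11)*(V - 132) = (-11 + V)*(-132 + V) = (-132 + V)*(-11 + V))
-21680/r(X) = -21680/(1452 + 297² - 143*297) = -21680/(1452 + 88209 - 42471) = -21680/47190 = -21680*1/47190 = -2168/4719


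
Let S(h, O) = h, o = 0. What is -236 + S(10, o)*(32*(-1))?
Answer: -556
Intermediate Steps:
-236 + S(10, o)*(32*(-1)) = -236 + 10*(32*(-1)) = -236 + 10*(-32) = -236 - 320 = -556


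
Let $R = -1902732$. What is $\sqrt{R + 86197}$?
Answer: $i \sqrt{1816535} \approx 1347.8 i$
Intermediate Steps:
$\sqrt{R + 86197} = \sqrt{-1902732 + 86197} = \sqrt{-1816535} = i \sqrt{1816535}$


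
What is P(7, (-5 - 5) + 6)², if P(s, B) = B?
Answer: 16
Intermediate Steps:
P(7, (-5 - 5) + 6)² = ((-5 - 5) + 6)² = (-10 + 6)² = (-4)² = 16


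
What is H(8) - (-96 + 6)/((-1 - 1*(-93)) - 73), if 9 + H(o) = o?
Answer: 71/19 ≈ 3.7368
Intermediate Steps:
H(o) = -9 + o
H(8) - (-96 + 6)/((-1 - 1*(-93)) - 73) = (-9 + 8) - (-96 + 6)/((-1 - 1*(-93)) - 73) = -1 - (-90)/((-1 + 93) - 73) = -1 - (-90)/(92 - 73) = -1 - (-90)/19 = -1 - 1*(-90/19) = -1 + 90/19 = 71/19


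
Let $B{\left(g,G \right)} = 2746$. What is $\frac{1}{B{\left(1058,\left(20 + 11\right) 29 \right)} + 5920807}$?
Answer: $\frac{1}{5923553} \approx 1.6882 \cdot 10^{-7}$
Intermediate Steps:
$\frac{1}{B{\left(1058,\left(20 + 11\right) 29 \right)} + 5920807} = \frac{1}{2746 + 5920807} = \frac{1}{5923553}$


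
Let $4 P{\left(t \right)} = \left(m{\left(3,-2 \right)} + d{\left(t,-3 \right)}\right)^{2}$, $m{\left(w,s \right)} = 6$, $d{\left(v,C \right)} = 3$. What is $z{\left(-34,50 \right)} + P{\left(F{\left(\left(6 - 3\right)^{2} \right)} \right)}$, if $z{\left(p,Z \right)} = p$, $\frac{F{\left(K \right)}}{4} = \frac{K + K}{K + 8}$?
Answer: $- \frac{55}{4} \approx -13.75$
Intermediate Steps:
$F{\left(K \right)} = \frac{8 K}{8 + K}$ ($F{\left(K \right)} = 4 \frac{K + K}{K + 8} = 4 \frac{2 K}{8 + K} = \frac{8 K}{8 + K}$)
$P{\left(t \right)} = \frac{81}{4}$ ($P{\left(t \right)} = \frac{\left(6 + 3\right)^{2}}{4} = \frac{9^{2}}{4} = \frac{1}{4} \cdot 81 = \frac{81}{4}$)
$z{\left(-34,50 \right)} + P{\left(F{\left(\left(6 - 3\right)^{2} \right)} \right)} = -34 + \frac{81}{4} = - \frac{55}{4}$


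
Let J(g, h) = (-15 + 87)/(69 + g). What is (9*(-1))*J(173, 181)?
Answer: -324/121 ≈ -2.6777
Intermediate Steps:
J(g, h) = 72/(69 + g)
(9*(-1))*J(173, 181) = (9*(-1))*(72/(69 + 173)) = -648/242 = -9*36/121 = -324/121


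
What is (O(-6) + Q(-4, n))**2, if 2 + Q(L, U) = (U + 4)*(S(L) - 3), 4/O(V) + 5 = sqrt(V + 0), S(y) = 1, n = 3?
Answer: 48*(56*sqrt(6) + 115*I)/(10*sqrt(6) + 19*I) ≈ 276.96 + 10.522*I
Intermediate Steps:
O(V) = 4/(-5 + sqrt(V)) (O(V) = 4/(-5 + sqrt(V + 0)) = 4/(-5 + sqrt(V)))
Q(L, U) = -10 - 2*U (Q(L, U) = -2 + (U + 4)*(1 - 3) = -2 + (4 + U)*(-2) = -2 + (-8 - 2*U) = -10 - 2*U)
(O(-6) + Q(-4, n))**2 = (4/(-5 + sqrt(-6)) + (-10 - 2*3))**2 = (4/(-5 + I*sqrt(6)) + (-10 - 6))**2 = (4/(-5 + I*sqrt(6)) - 16)**2 = (-16 + 4/(-5 + I*sqrt(6)))**2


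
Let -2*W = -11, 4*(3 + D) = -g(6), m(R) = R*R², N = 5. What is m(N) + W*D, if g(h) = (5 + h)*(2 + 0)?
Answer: 313/4 ≈ 78.250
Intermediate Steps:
m(R) = R³
g(h) = 10 + 2*h (g(h) = (5 + h)*2 = 10 + 2*h)
D = -17/2 (D = -3 + (-(10 + 2*6))/4 = -3 + (-(10 + 12))/4 = -3 + (-1*22)/4 = -3 + (¼)*(-22) = -3 - 11/2 = -17/2 ≈ -8.5000)
W = 11/2 (W = -½*(-11) = 11/2 ≈ 5.5000)
m(N) + W*D = 5³ + (11/2)*(-17/2) = 125 - 187/4 = 313/4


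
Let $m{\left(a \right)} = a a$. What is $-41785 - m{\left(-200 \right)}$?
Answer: $-81785$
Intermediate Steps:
$m{\left(a \right)} = a^{2}$
$-41785 - m{\left(-200 \right)} = -41785 - \left(-200\right)^{2} = -41785 - 40000 = -81785$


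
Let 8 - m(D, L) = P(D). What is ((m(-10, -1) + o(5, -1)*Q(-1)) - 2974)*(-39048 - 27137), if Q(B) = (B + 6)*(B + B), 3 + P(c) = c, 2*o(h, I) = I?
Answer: 195113380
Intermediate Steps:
o(h, I) = I/2
P(c) = -3 + c
m(D, L) = 11 - D (m(D, L) = 8 - (-3 + D) = 8 + (3 - D) = 11 - D)
Q(B) = 2*B*(6 + B) (Q(B) = (6 + B)*(2*B) = 2*B*(6 + B))
((m(-10, -1) + o(5, -1)*Q(-1)) - 2974)*(-39048 - 27137) = (((11 - 1*(-10)) + ((½)*(-1))*(2*(-1)*(6 - 1))) - 2974)*(-39048 - 27137) = (((11 + 10) - (-1)*5) - 2974)*(-66185) = ((21 - ½*(-10)) - 2974)*(-66185) = ((21 + 5) - 2974)*(-66185) = (26 - 2974)*(-66185) = -2948*(-66185) = 195113380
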